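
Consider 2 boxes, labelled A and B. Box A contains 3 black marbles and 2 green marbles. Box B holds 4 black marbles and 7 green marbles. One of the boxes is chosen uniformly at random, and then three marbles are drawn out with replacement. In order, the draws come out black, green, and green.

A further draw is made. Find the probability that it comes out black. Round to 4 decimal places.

0.4569

Compute the likelihood of the observed sequence for each case: P(data | box A) = (3/5)(2/5)(2/5) = 0.096; P(data | box B) = (4/11)(7/11)(7/11) = 0.14726.
Multiplying each by its prior: 1/2 · 0.096 = 0.048, 1/2 · 0.14726 = 0.073629; with total 0.12163.
Dividing through by the total gives posterior P(box A | data) = 0.39464, P(box B | data) = 0.60536.
So P(black next | data) = Σ P(black next | H) P(H | data) = (3/5)(0.39464) + (4/11)(0.60536) = 0.45692.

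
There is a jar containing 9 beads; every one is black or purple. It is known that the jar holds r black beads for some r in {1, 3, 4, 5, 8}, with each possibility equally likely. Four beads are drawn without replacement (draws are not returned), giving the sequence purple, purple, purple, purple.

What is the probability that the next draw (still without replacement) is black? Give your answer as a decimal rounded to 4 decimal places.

0.3077

For each hypothesis, P(data | H) works out to: P(data | r = 1) = (8/9)(7/8)(6/7)(5/6) = 5/9; P(data | r = 3) = (6/9)(5/8)(4/7)(3/6) = 5/42; P(data | r = 4) = (5/9)(4/8)(3/7)(2/6) = 5/126; P(data | r = 5) = (4/9)(3/8)(2/7)(1/6) = 1/126; P(data | r = 8) = (1/9)(0/8) = 0.
The prior-weighted likelihoods are 1/5 · 5/9 = 1/9, 1/5 · 5/42 = 1/42, 1/5 · 5/126 = 1/126, 1/5 · 1/126 = 1/630, 1/5 · 0 = 0; these sum to 13/90.
The posterior is then P(r = 1 | data) = 10/13, P(r = 3 | data) = 15/91, P(r = 4 | data) = 5/91, P(r = 5 | data) = 1/91, P(r = 8 | data) = 0.
Averaging over the posterior, P(black next | data) = (1/5)(10/13) + (3/5)(15/91) + (4/5)(5/91) + (1)(1/91) = 4/13.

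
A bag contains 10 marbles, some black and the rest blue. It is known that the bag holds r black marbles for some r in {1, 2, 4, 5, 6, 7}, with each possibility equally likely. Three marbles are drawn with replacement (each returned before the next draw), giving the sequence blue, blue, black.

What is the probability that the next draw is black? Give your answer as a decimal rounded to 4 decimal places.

Under each hypothesis, the probability of the observed sequence is: P(data | r = 1) = (9/10)(9/10)(1/10) = 0.081; P(data | r = 2) = (8/10)(8/10)(2/10) = 0.128; P(data | r = 4) = (6/10)(6/10)(4/10) = 0.144; P(data | r = 5) = (5/10)(5/10)(5/10) = 0.125; P(data | r = 6) = (4/10)(4/10)(6/10) = 0.096; P(data | r = 7) = (3/10)(3/10)(7/10) = 0.063.
Weighting by the prior gives 1/6 · 0.081 = 0.0135, 1/6 · 0.128 = 0.021333, 1/6 · 0.144 = 0.024, 1/6 · 0.125 = 0.020833, 1/6 · 0.096 = 0.016, 1/6 · 0.063 = 0.0105; summing to 0.10617.
The posterior is then P(r = 1 | data) = 0.12716, P(r = 2 | data) = 0.20094, P(r = 4 | data) = 0.22606, P(r = 5 | data) = 0.19623, P(r = 6 | data) = 0.15071, P(r = 7 | data) = 0.098901.
The predictive probability is P(black next | data) = (1/10)(0.12716) + (1/5)(0.20094) + (2/5)(0.22606) + (1/2)(0.19623) + (3/5)(0.15071) + (7/10)(0.098901) = 0.4011.

0.4011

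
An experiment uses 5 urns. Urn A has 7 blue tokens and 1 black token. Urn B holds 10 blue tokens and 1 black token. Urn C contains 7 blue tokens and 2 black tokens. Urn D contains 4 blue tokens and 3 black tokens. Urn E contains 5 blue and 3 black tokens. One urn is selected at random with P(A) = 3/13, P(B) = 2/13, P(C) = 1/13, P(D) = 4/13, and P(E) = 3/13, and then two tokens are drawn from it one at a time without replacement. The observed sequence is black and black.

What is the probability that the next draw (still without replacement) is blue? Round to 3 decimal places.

0.818

Compute the likelihood of the observed sequence for each case: P(data | urn A) = (1/8)(0/7) = 0; P(data | urn B) = (1/11)(0/10) = 0; P(data | urn C) = (2/9)(1/8) = 1/36; P(data | urn D) = (3/7)(2/6) = 1/7; P(data | urn E) = (3/8)(2/7) = 3/28.
Weighting by the prior gives 3/13 · 0 = 0, 2/13 · 0 = 0, 1/13 · 1/36 = 1/468, 4/13 · 1/7 = 4/91, 3/13 · 3/28 = 9/364; with total 58/819.
Normalising, the posterior is P(urn A | data) = 0, P(urn B | data) = 0, P(urn C | data) = 0.030172, P(urn D | data) = 0.62069, P(urn E | data) = 0.34914.
The predictive probability is P(blue next | data) = (1)(0.030172) + (4/5)(0.62069) + (5/6)(0.34914) = 0.81767.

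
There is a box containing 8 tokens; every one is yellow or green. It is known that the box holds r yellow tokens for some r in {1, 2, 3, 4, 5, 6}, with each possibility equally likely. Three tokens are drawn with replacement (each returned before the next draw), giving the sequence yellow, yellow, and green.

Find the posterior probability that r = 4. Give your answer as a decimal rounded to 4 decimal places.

Under each hypothesis, the probability of the observed sequence is: P(data | r = 1) = (1/8)(1/8)(7/8) = 0.013672; P(data | r = 2) = (2/8)(2/8)(6/8) = 0.046875; P(data | r = 3) = (3/8)(3/8)(5/8) = 0.087891; P(data | r = 4) = (4/8)(4/8)(4/8) = 0.125; P(data | r = 5) = (5/8)(5/8)(3/8) = 0.14648; P(data | r = 6) = (6/8)(6/8)(2/8) = 0.14062.
The prior-weighted likelihoods are 1/6 · 0.013672 = 0.0022786, 1/6 · 0.046875 = 0.0078125, 1/6 · 0.087891 = 0.014648, 1/6 · 0.125 = 0.020833, 1/6 · 0.14648 = 0.024414, 1/6 · 0.14062 = 0.023438; summing to 0.093424.
Hence P(r = 4 | data) = (0.020833) / (0.093424) = 0.223.

0.2230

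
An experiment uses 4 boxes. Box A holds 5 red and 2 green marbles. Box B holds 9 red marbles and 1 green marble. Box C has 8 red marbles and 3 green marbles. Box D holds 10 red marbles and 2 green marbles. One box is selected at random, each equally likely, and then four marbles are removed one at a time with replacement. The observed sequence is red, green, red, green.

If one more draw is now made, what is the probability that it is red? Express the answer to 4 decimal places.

Compute the likelihood of the observed sequence for each case: P(data | box A) = (5/7)(2/7)(5/7)(2/7) = 0.041649; P(data | box B) = (9/10)(1/10)(9/10)(1/10) = 0.0081; P(data | box C) = (8/11)(3/11)(8/11)(3/11) = 0.039342; P(data | box D) = (10/12)(2/12)(10/12)(2/12) = 0.01929.
Weighting by the prior gives 1/4 · 0.041649 = 0.010412, 1/4 · 0.0081 = 0.002025, 1/4 · 0.039342 = 0.0098354, 1/4 · 0.01929 = 0.0048225; summing to 0.027095.
Normalising, the posterior is P(box A | data) = 0.38429, P(box B | data) = 0.074736, P(box C | data) = 0.36299, P(box D | data) = 0.17798.
So P(red next | data) = Σ P(red next | H) P(H | data) = (5/7)(0.38429) + (9/10)(0.074736) + (8/11)(0.36299) + (5/6)(0.17798) = 0.75407.

0.7541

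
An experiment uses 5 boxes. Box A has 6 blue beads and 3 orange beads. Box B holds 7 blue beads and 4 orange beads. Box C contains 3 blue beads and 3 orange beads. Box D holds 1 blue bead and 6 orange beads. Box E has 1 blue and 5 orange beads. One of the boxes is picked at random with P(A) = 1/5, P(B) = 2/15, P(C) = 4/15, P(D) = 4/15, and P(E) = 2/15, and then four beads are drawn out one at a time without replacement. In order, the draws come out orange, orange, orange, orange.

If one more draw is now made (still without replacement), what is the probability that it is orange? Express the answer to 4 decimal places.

0.6184

Under each hypothesis, the probability of the observed sequence is: P(data | box A) = (3/9)(2/8)(1/7)(0/6) = 0; P(data | box B) = (4/11)(3/10)(2/9)(1/8) = 0.0030303; P(data | box C) = (3/6)(2/5)(1/4)(0/3) = 0; P(data | box D) = (6/7)(5/6)(4/5)(3/4) = 0.42857; P(data | box E) = (5/6)(4/5)(3/4)(2/3) = 0.33333.
The prior-weighted likelihoods are 1/5 · 0 = 0, 2/15 · 0.0030303 = 0.00040404, 4/15 · 0 = 0, 4/15 · 0.42857 = 0.11429, 2/15 · 0.33333 = 0.044444; summing to 0.15913.
The posterior is then P(box A | data) = 0, P(box B | data) = 0.002539, P(box C | data) = 0, P(box D | data) = 0.71817, P(box E | data) = 0.27929.
So P(orange next | data) = Σ P(orange next | H) P(H | data) = (0)(0.002539) + (2/3)(0.71817) + (1/2)(0.27929) = 0.61843.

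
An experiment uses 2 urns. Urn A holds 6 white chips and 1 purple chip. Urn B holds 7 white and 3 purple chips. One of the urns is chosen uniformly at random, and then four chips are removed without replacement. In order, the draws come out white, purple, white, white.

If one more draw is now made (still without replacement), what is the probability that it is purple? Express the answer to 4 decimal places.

Compute the likelihood of the observed sequence for each case: P(data | urn A) = (6/7)(1/6)(5/5)(4/4) = 1/7; P(data | urn B) = (7/10)(3/9)(6/8)(5/7) = 1/8.
Multiplying each by its prior: 1/2 · 1/7 = 1/14, 1/2 · 1/8 = 1/16; with total 15/112.
The posterior is then P(urn A | data) = 8/15, P(urn B | data) = 7/15.
Averaging over the posterior, P(purple next | data) = (0)(8/15) + (1/3)(7/15) = 7/45.

0.1556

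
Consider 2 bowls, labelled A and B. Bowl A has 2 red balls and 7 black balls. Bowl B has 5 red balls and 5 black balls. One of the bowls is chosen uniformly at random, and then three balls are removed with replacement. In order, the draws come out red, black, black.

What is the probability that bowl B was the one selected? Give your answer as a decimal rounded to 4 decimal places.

Under each hypothesis, the probability of the observed sequence is: P(data | bowl A) = (2/9)(7/9)(7/9) = 0.13443; P(data | bowl B) = (5/10)(5/10)(5/10) = 0.125.
Multiplying each by its prior: 1/2 · 0.13443 = 0.067215, 1/2 · 0.125 = 0.0625; with total 0.12972.
So P(bowl B | data) = (0.0625) / (0.12972) = 0.48182.

0.4818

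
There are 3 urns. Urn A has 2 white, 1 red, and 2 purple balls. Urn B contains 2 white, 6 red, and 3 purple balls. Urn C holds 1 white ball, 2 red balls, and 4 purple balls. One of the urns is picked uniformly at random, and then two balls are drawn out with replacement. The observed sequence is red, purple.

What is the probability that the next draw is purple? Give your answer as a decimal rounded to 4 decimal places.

Under each hypothesis, the probability of the observed sequence is: P(data | urn A) = (1/5)(2/5) = 0.08; P(data | urn B) = (6/11)(3/11) = 0.14876; P(data | urn C) = (2/7)(4/7) = 0.16327.
Weighting by the prior gives 1/3 · 0.08 = 0.026667, 1/3 · 0.14876 = 0.049587, 1/3 · 0.16327 = 0.054422; summing to 0.13068.
Dividing through by the total gives posterior P(urn A | data) = 0.20407, P(urn B | data) = 0.37947, P(urn C | data) = 0.41647.
So P(purple next | data) = Σ P(purple next | H) P(H | data) = (2/5)(0.20407) + (3/11)(0.37947) + (4/7)(0.41647) = 0.4231.

0.4231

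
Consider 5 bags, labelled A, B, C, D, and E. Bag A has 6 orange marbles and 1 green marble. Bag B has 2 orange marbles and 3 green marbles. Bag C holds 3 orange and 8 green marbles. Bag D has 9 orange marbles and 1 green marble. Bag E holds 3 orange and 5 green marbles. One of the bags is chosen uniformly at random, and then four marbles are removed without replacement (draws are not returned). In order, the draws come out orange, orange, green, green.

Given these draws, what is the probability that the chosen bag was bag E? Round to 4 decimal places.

0.3340

Under each hypothesis, the probability of the observed sequence is: P(data | bag A) = (6/7)(5/6)(1/5)(0/4) = 0; P(data | bag B) = (2/5)(1/4)(3/3)(2/2) = 0.1; P(data | bag C) = (3/11)(2/10)(8/9)(7/8) = 0.042424; P(data | bag D) = (9/10)(8/9)(1/8)(0/7) = 0; P(data | bag E) = (3/8)(2/7)(5/6)(4/5) = 0.071429.
Multiplying each by its prior: 1/5 · 0 = 0, 1/5 · 0.1 = 0.02, 1/5 · 0.042424 = 0.0084848, 1/5 · 0 = 0, 1/5 · 0.071429 = 0.014286; summing to 0.042771.
Hence P(bag E | data) = (0.014286) / (0.042771) = 0.33401.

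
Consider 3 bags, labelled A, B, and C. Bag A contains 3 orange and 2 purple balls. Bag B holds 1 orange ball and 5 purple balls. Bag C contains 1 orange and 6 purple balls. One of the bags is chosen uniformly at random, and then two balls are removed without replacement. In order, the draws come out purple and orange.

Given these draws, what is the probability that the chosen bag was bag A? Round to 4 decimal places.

Under each hypothesis, the probability of the observed sequence is: P(data | bag A) = (2/5)(3/4) = 3/10; P(data | bag B) = (5/6)(1/5) = 1/6; P(data | bag C) = (6/7)(1/6) = 1/7.
The prior-weighted likelihoods are 1/3 · 3/10 = 1/10, 1/3 · 1/6 = 1/18, 1/3 · 1/7 = 1/21; these sum to 64/315.
Hence P(bag A | data) = (1/10) / (64/315) = 63/128.

0.4922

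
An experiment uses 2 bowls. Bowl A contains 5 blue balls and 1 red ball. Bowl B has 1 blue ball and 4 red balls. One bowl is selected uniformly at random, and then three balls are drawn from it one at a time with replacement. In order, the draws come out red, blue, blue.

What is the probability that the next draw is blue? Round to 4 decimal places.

For each hypothesis, P(data | H) works out to: P(data | bowl A) = (1/6)(5/6)(5/6) = 0.11574; P(data | bowl B) = (4/5)(1/5)(1/5) = 0.032.
Weighting by the prior gives 1/2 · 0.11574 = 0.05787, 1/2 · 0.032 = 0.016; with total 0.07387.
The posterior is then P(bowl A | data) = 0.7834, P(bowl B | data) = 0.2166.
The predictive probability is P(blue next | data) = (5/6)(0.7834) + (1/5)(0.2166) = 0.69616.

0.6962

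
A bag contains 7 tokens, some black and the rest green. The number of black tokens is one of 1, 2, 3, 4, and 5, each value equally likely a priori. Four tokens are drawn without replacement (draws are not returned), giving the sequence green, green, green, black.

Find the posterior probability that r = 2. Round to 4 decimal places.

The likelihood of the observed sequence under each hypothesis: P(data | r = 1) = (6/7)(5/6)(4/5)(1/4) = 1/7; P(data | r = 2) = (5/7)(4/6)(3/5)(2/4) = 1/7; P(data | r = 3) = (4/7)(3/6)(2/5)(3/4) = 3/35; P(data | r = 4) = (3/7)(2/6)(1/5)(4/4) = 1/35; P(data | r = 5) = (2/7)(1/6)(0/5) = 0.
The prior-weighted likelihoods are 1/5 · 1/7 = 1/35, 1/5 · 1/7 = 1/35, 1/5 · 3/35 = 3/175, 1/5 · 1/35 = 1/175, 1/5 · 0 = 0; these sum to 2/25.
By Bayes' rule, P(r = 2 | data) = (1/35) / (2/25) = 5/14.

0.3571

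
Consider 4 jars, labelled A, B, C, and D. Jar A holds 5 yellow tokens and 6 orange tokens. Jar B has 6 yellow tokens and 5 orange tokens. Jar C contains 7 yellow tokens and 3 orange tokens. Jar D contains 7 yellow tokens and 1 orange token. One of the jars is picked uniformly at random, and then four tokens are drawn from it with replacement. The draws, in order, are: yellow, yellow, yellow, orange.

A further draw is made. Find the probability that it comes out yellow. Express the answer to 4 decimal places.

0.6701

Compute the likelihood of the observed sequence for each case: P(data | jar A) = (5/11)(5/11)(5/11)(6/11) = 0.051226; P(data | jar B) = (6/11)(6/11)(6/11)(5/11) = 0.073765; P(data | jar C) = (7/10)(7/10)(7/10)(3/10) = 0.1029; P(data | jar D) = (7/8)(7/8)(7/8)(1/8) = 0.08374.
The prior-weighted likelihoods are 1/4 · 0.051226 = 0.012807, 1/4 · 0.073765 = 0.018441, 1/4 · 0.1029 = 0.025725, 1/4 · 0.08374 = 0.020935; with total 0.077908.
Normalising, the posterior is P(jar A | data) = 0.16438, P(jar B | data) = 0.23671, P(jar C | data) = 0.3302, P(jar D | data) = 0.26872.
So P(yellow next | data) = Σ P(yellow next | H) P(H | data) = (5/11)(0.16438) + (6/11)(0.23671) + (7/10)(0.3302) + (7/8)(0.26872) = 0.6701.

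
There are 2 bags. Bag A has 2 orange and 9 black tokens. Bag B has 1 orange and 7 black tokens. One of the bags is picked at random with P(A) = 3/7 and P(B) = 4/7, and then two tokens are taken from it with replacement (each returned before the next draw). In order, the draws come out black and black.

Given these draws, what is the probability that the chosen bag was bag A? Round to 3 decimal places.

For each hypothesis, P(data | H) works out to: P(data | bag A) = (9/11)(9/11) = 0.66942; P(data | bag B) = (7/8)(7/8) = 0.76562.
The prior-weighted likelihoods are 3/7 · 0.66942 = 0.28689, 4/7 · 0.76562 = 0.4375; with total 0.72439.
Therefore the posterior P(bag A | data) = (0.28689) / (0.72439) = 0.39605.

0.396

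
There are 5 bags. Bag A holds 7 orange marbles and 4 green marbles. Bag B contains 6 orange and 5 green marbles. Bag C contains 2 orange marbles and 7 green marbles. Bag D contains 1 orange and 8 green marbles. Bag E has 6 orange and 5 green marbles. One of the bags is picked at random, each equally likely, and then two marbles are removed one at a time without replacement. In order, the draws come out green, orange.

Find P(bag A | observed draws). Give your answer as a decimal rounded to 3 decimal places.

Under each hypothesis, the probability of the observed sequence is: P(data | bag A) = (4/11)(7/10) = 14/55; P(data | bag B) = (5/11)(6/10) = 3/11; P(data | bag C) = (7/9)(2/8) = 7/36; P(data | bag D) = (8/9)(1/8) = 1/9; P(data | bag E) = (5/11)(6/10) = 3/11.
The prior-weighted likelihoods are 1/5 · 14/55 = 14/275, 1/5 · 3/11 = 3/55, 1/5 · 7/36 = 7/180, 1/5 · 1/9 = 1/45, 1/5 · 3/11 = 3/55; summing to 199/900.
Hence P(bag A | data) = (14/275) / (199/900) = 504/2189.

0.230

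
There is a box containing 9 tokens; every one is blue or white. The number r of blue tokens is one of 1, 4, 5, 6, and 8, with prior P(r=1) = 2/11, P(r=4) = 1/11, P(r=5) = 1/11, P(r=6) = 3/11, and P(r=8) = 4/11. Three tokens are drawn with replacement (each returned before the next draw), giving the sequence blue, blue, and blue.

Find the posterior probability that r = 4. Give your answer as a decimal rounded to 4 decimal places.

0.0222

Under each hypothesis, the probability of the observed sequence is: P(data | r = 1) = (1/9)(1/9)(1/9) = 0.0013717; P(data | r = 4) = (4/9)(4/9)(4/9) = 0.087791; P(data | r = 5) = (5/9)(5/9)(5/9) = 0.17147; P(data | r = 6) = (6/9)(6/9)(6/9) = 0.2963; P(data | r = 8) = (8/9)(8/9)(8/9) = 0.70233.
Multiplying each by its prior: 2/11 · 0.0013717 = 0.00024941, 1/11 · 0.087791 = 0.007981, 1/11 · 0.17147 = 0.015588, 3/11 · 0.2963 = 0.080808, 4/11 · 0.70233 = 0.25539; summing to 0.36002.
So P(r = 4 | data) = (0.007981) / (0.36002) = 0.022168.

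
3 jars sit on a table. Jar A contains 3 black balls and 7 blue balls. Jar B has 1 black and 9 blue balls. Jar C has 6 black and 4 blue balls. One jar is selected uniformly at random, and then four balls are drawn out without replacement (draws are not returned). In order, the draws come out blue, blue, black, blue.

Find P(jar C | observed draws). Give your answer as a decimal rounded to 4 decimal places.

0.1127

For each hypothesis, P(data | H) works out to: P(data | jar A) = (7/10)(6/9)(3/8)(5/7) = 1/8; P(data | jar B) = (9/10)(8/9)(1/8)(7/7) = 1/10; P(data | jar C) = (4/10)(3/9)(6/8)(2/7) = 1/35.
Multiplying each by its prior: 1/3 · 1/8 = 1/24, 1/3 · 1/10 = 1/30, 1/3 · 1/35 = 1/105; these sum to 71/840.
So P(jar C | data) = (1/105) / (71/840) = 8/71.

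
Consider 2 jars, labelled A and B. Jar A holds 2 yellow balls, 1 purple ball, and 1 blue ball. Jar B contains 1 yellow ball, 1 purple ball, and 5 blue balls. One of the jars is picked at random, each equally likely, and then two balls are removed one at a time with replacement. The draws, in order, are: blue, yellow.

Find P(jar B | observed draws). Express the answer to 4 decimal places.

0.4494

The likelihood of the observed sequence under each hypothesis: P(data | jar A) = (1/4)(2/4) = 1/8; P(data | jar B) = (5/7)(1/7) = 5/49.
Multiplying each by its prior: 1/2 · 1/8 = 1/16, 1/2 · 5/49 = 5/98; these sum to 89/784.
By Bayes' rule, P(jar B | data) = (5/98) / (89/784) = 40/89.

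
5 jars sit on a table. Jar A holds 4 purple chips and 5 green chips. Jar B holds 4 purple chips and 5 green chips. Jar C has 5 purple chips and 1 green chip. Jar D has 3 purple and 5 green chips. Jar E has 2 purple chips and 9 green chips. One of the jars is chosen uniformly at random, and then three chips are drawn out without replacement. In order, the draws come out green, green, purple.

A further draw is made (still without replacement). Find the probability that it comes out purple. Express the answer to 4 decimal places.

The likelihood of the observed sequence under each hypothesis: P(data | jar A) = (5/9)(4/8)(4/7) = 0.15873; P(data | jar B) = (5/9)(4/8)(4/7) = 0.15873; P(data | jar C) = (1/6)(0/5) = 0; P(data | jar D) = (5/8)(4/7)(3/6) = 0.17857; P(data | jar E) = (9/11)(8/10)(2/9) = 0.14545.
The prior-weighted likelihoods are 1/5 · 0.15873 = 0.031746, 1/5 · 0.15873 = 0.031746, 1/5 · 0 = 0, 1/5 · 0.17857 = 0.035714, 1/5 · 0.14545 = 0.029091; with total 0.1283.
Normalising, the posterior is P(jar A | data) = 0.24744, P(jar B | data) = 0.24744, P(jar C | data) = 0, P(jar D | data) = 0.27837, P(jar E | data) = 0.22675.
So P(purple next | data) = Σ P(purple next | H) P(H | data) = (1/2)(0.24744) + (1/2)(0.24744) + (2/5)(0.27837) + (1/8)(0.22675) = 0.38713.

0.3871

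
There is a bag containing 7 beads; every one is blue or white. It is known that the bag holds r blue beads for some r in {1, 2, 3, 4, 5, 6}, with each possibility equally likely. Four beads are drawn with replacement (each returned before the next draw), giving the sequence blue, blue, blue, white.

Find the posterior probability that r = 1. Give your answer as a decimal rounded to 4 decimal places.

0.0074

Under each hypothesis, the probability of the observed sequence is: P(data | r = 1) = (1/7)(1/7)(1/7)(6/7) = 0.002499; P(data | r = 2) = (2/7)(2/7)(2/7)(5/7) = 0.01666; P(data | r = 3) = (3/7)(3/7)(3/7)(4/7) = 0.044981; P(data | r = 4) = (4/7)(4/7)(4/7)(3/7) = 0.079967; P(data | r = 5) = (5/7)(5/7)(5/7)(2/7) = 0.10412; P(data | r = 6) = (6/7)(6/7)(6/7)(1/7) = 0.089963.
Weighting by the prior gives 1/6 · 0.002499 = 0.00041649, 1/6 · 0.01666 = 0.0027766, 1/6 · 0.044981 = 0.0074969, 1/6 · 0.079967 = 0.013328, 1/6 · 0.10412 = 0.017354, 1/6 · 0.089963 = 0.014994; with total 0.056365.
Hence P(r = 1 | data) = (0.00041649) / (0.056365) = 0.0073892.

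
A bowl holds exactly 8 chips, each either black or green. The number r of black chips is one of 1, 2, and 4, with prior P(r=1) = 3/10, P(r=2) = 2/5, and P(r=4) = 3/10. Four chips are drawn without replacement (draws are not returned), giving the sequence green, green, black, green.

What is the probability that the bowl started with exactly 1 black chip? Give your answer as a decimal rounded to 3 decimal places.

0.335

The likelihood of the observed sequence under each hypothesis: P(data | r = 1) = (7/8)(6/7)(1/6)(5/5) = 0.125; P(data | r = 2) = (6/8)(5/7)(2/6)(4/5) = 0.14286; P(data | r = 4) = (4/8)(3/7)(4/6)(2/5) = 0.057143.
Weighting by the prior gives 3/10 · 0.125 = 0.0375, 2/5 · 0.14286 = 0.057143, 3/10 · 0.057143 = 0.017143; with total 0.11179.
By Bayes' rule, P(r = 1 | data) = (0.0375) / (0.11179) = 0.33546.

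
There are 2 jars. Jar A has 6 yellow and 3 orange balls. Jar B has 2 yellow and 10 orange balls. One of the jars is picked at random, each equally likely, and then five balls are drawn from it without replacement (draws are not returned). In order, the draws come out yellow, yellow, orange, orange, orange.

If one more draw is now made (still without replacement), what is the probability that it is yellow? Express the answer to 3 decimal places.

The likelihood of the observed sequence under each hypothesis: P(data | jar A) = (6/9)(5/8)(3/7)(2/6)(1/5) = 0.011905; P(data | jar B) = (2/12)(1/11)(10/10)(9/9)(8/8) = 0.015152.
Weighting by the prior gives 1/2 · 0.011905 = 0.0059524, 1/2 · 0.015152 = 0.0075758; summing to 0.013528.
Dividing through by the total gives posterior P(jar A | data) = 0.44, P(jar B | data) = 0.56.
Averaging over the posterior, P(yellow next | data) = (1)(0.44) + (0)(0.56) = 0.44.

0.440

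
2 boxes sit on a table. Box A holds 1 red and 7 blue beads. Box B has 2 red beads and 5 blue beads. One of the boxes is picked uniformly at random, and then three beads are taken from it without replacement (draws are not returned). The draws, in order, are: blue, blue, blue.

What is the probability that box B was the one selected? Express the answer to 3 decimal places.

0.314

For each hypothesis, P(data | H) works out to: P(data | box A) = (7/8)(6/7)(5/6) = 5/8; P(data | box B) = (5/7)(4/6)(3/5) = 2/7.
Weighting by the prior gives 1/2 · 5/8 = 5/16, 1/2 · 2/7 = 1/7; with total 51/112.
Hence P(box B | data) = (1/7) / (51/112) = 16/51.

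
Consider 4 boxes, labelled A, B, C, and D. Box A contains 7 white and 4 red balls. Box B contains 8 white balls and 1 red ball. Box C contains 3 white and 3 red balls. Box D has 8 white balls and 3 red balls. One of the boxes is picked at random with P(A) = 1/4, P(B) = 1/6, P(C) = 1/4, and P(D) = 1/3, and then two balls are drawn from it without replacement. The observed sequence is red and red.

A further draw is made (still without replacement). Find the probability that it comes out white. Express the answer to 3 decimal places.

Compute the likelihood of the observed sequence for each case: P(data | box A) = (4/11)(3/10) = 6/55; P(data | box B) = (1/9)(0/8) = 0; P(data | box C) = (3/6)(2/5) = 1/5; P(data | box D) = (3/11)(2/10) = 3/55.
Multiplying each by its prior: 1/4 · 6/55 = 3/110, 1/6 · 0 = 0, 1/4 · 1/5 = 1/20, 1/3 · 3/55 = 1/55; these sum to 21/220.
Normalising, the posterior is P(box A | data) = 2/7, P(box B | data) = 0, P(box C | data) = 11/21, P(box D | data) = 4/21.
The predictive probability is P(white next | data) = (7/9)(2/7) + (3/4)(11/21) + (8/9)(4/21) = 593/756.

0.784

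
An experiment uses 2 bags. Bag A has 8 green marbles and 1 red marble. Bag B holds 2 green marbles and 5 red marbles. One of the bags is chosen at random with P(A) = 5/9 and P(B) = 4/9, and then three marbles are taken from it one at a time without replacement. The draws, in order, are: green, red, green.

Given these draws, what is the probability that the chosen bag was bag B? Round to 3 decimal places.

Compute the likelihood of the observed sequence for each case: P(data | bag A) = (8/9)(1/8)(7/7) = 1/9; P(data | bag B) = (2/7)(5/6)(1/5) = 1/21.
The prior-weighted likelihoods are 5/9 · 1/9 = 5/81, 4/9 · 1/21 = 4/189; these sum to 47/567.
Hence P(bag B | data) = (4/189) / (47/567) = 12/47.

0.255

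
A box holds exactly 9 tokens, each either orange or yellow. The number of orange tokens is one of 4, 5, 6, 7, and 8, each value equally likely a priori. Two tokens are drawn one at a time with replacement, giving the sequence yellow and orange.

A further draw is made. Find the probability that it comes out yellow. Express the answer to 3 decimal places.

For each hypothesis, P(data | H) works out to: P(data | r = 4) = (5/9)(4/9) = 20/81; P(data | r = 5) = (4/9)(5/9) = 20/81; P(data | r = 6) = (3/9)(6/9) = 2/9; P(data | r = 7) = (2/9)(7/9) = 14/81; P(data | r = 8) = (1/9)(8/9) = 8/81.
Weighting by the prior gives 1/5 · 20/81 = 4/81, 1/5 · 20/81 = 4/81, 1/5 · 2/9 = 2/45, 1/5 · 14/81 = 14/405, 1/5 · 8/81 = 8/405; summing to 16/81.
Dividing through by the total gives posterior P(r = 4 | data) = 1/4, P(r = 5 | data) = 1/4, P(r = 6 | data) = 9/40, P(r = 7 | data) = 7/40, P(r = 8 | data) = 1/10.
So P(yellow next | data) = Σ P(yellow next | H) P(H | data) = (5/9)(1/4) + (4/9)(1/4) + (1/3)(9/40) + (2/9)(7/40) + (1/9)(1/10) = 3/8.

0.375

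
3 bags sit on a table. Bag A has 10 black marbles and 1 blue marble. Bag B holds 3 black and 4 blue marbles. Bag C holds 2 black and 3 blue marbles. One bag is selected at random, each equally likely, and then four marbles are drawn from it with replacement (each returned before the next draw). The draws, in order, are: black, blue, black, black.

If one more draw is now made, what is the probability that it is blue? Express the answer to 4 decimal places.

0.3623

The likelihood of the observed sequence under each hypothesis: P(data | bag A) = (10/11)(1/11)(10/11)(10/11) = 0.068301; P(data | bag B) = (3/7)(4/7)(3/7)(3/7) = 0.044981; P(data | bag C) = (2/5)(3/5)(2/5)(2/5) = 0.0384.
The prior-weighted likelihoods are 1/3 · 0.068301 = 0.022767, 1/3 · 0.044981 = 0.014994, 1/3 · 0.0384 = 0.0128; summing to 0.050561.
Dividing through by the total gives posterior P(bag A | data) = 0.45029, P(bag B | data) = 0.29655, P(bag C | data) = 0.25316.
The predictive probability is P(blue next | data) = (1/11)(0.45029) + (4/7)(0.29655) + (3/5)(0.25316) = 0.36229.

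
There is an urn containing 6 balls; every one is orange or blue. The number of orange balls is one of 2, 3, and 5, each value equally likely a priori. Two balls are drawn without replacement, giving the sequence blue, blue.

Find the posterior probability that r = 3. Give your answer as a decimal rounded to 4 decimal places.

0.3333

The likelihood of the observed sequence under each hypothesis: P(data | r = 2) = (4/6)(3/5) = 2/5; P(data | r = 3) = (3/6)(2/5) = 1/5; P(data | r = 5) = (1/6)(0/5) = 0.
Multiplying each by its prior: 1/3 · 2/5 = 2/15, 1/3 · 1/5 = 1/15, 1/3 · 0 = 0; summing to 1/5.
Therefore the posterior P(r = 3 | data) = (1/15) / (1/5) = 1/3.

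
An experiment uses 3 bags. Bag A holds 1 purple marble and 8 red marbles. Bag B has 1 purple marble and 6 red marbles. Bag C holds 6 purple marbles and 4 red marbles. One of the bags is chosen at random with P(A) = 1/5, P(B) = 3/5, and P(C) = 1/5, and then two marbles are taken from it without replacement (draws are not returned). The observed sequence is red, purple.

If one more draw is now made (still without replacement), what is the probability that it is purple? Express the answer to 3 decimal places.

The likelihood of the observed sequence under each hypothesis: P(data | bag A) = (8/9)(1/8) = 0.11111; P(data | bag B) = (6/7)(1/6) = 0.14286; P(data | bag C) = (4/10)(6/9) = 0.26667.
Weighting by the prior gives 1/5 · 0.11111 = 0.022222, 3/5 · 0.14286 = 0.085714, 1/5 · 0.26667 = 0.053333; these sum to 0.16127.
Normalising, the posterior is P(bag A | data) = 0.1378, P(bag B | data) = 0.5315, P(bag C | data) = 0.33071.
So P(purple next | data) = Σ P(purple next | H) P(H | data) = (0)(0.1378) + (0)(0.5315) + (5/8)(0.33071) = 0.20669.

0.207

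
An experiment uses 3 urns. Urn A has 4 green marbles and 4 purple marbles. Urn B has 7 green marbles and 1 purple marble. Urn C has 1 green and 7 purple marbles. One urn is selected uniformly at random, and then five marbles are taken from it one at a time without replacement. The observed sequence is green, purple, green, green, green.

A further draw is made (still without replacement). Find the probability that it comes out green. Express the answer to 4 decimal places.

Compute the likelihood of the observed sequence for each case: P(data | urn A) = (4/8)(4/7)(3/6)(2/5)(1/4) = 1/70; P(data | urn B) = (7/8)(1/7)(6/6)(5/5)(4/4) = 1/8; P(data | urn C) = (1/8)(7/7)(0/6) = 0.
Multiplying each by its prior: 1/3 · 1/70 = 1/210, 1/3 · 1/8 = 1/24, 1/3 · 0 = 0; these sum to 13/280.
Normalising, the posterior is P(urn A | data) = 4/39, P(urn B | data) = 35/39, P(urn C | data) = 0.
The predictive probability is P(green next | data) = (0)(4/39) + (1)(35/39) = 35/39.

0.8974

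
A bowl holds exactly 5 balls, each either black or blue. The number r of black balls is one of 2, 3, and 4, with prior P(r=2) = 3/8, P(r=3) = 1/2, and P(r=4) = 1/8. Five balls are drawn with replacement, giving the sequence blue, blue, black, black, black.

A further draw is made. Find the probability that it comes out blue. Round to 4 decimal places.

0.4427

Under each hypothesis, the probability of the observed sequence is: P(data | r = 2) = (3/5)(3/5)(2/5)(2/5)(2/5) = 0.02304; P(data | r = 3) = (2/5)(2/5)(3/5)(3/5)(3/5) = 0.03456; P(data | r = 4) = (1/5)(1/5)(4/5)(4/5)(4/5) = 0.02048.
Weighting by the prior gives 3/8 · 0.02304 = 0.00864, 1/2 · 0.03456 = 0.01728, 1/8 · 0.02048 = 0.00256; with total 0.02848.
The posterior is then P(r = 2 | data) = 0.30337, P(r = 3 | data) = 0.60674, P(r = 4 | data) = 0.089888.
So P(blue next | data) = Σ P(blue next | H) P(H | data) = (3/5)(0.30337) + (2/5)(0.60674) + (1/5)(0.089888) = 0.4427.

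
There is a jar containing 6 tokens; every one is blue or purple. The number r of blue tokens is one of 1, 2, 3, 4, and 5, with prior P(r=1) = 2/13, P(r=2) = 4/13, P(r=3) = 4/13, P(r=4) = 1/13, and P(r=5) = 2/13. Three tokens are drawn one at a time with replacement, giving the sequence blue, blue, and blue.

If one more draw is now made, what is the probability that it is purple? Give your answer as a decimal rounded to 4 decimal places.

0.3070

For each hypothesis, P(data | H) works out to: P(data | r = 1) = (1/6)(1/6)(1/6) = 0.0046296; P(data | r = 2) = (2/6)(2/6)(2/6) = 0.037037; P(data | r = 3) = (3/6)(3/6)(3/6) = 0.125; P(data | r = 4) = (4/6)(4/6)(4/6) = 0.2963; P(data | r = 5) = (5/6)(5/6)(5/6) = 0.5787.
The prior-weighted likelihoods are 2/13 · 0.0046296 = 0.00071225, 4/13 · 0.037037 = 0.011396, 4/13 · 0.125 = 0.038462, 1/13 · 0.2963 = 0.022792, 2/13 · 0.5787 = 0.089031; with total 0.16239.
Dividing through by the total gives posterior P(r = 1 | data) = 0.004386, P(r = 2 | data) = 0.070175, P(r = 3 | data) = 0.23684, P(r = 4 | data) = 0.14035, P(r = 5 | data) = 0.54825.
Averaging over the posterior, P(purple next | data) = (5/6)(0.004386) + (2/3)(0.070175) + (1/2)(0.23684) + (1/3)(0.14035) + (1/6)(0.54825) = 0.30702.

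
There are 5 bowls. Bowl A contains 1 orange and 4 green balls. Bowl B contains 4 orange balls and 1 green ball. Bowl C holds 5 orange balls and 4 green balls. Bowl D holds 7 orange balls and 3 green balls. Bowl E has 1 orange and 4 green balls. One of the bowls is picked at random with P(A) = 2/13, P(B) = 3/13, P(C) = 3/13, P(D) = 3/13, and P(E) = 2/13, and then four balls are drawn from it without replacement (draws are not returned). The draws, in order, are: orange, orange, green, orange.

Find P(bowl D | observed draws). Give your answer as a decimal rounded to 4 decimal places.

The likelihood of the observed sequence under each hypothesis: P(data | bowl A) = (1/5)(0/4) = 0; P(data | bowl B) = (4/5)(3/4)(1/3)(2/2) = 0.2; P(data | bowl C) = (5/9)(4/8)(4/7)(3/6) = 0.079365; P(data | bowl D) = (7/10)(6/9)(3/8)(5/7) = 0.125; P(data | bowl E) = (1/5)(0/4) = 0.
The prior-weighted likelihoods are 2/13 · 0 = 0, 3/13 · 0.2 = 0.046154, 3/13 · 0.079365 = 0.018315, 3/13 · 0.125 = 0.028846, 2/13 · 0 = 0; summing to 0.093315.
Hence P(bowl D | data) = (0.028846) / (0.093315) = 0.30913.

0.3091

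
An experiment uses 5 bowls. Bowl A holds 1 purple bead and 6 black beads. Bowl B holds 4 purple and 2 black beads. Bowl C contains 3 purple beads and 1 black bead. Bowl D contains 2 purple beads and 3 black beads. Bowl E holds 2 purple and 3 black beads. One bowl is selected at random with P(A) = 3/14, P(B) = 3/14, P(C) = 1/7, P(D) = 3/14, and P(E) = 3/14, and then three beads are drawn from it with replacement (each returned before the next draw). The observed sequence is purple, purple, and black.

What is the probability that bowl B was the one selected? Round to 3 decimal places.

0.328

Under each hypothesis, the probability of the observed sequence is: P(data | bowl A) = (1/7)(1/7)(6/7) = 0.017493; P(data | bowl B) = (4/6)(4/6)(2/6) = 0.14815; P(data | bowl C) = (3/4)(3/4)(1/4) = 0.14062; P(data | bowl D) = (2/5)(2/5)(3/5) = 0.096; P(data | bowl E) = (2/5)(2/5)(3/5) = 0.096.
Weighting by the prior gives 3/14 · 0.017493 = 0.0037484, 3/14 · 0.14815 = 0.031746, 1/7 · 0.14062 = 0.020089, 3/14 · 0.096 = 0.020571, 3/14 · 0.096 = 0.020571; summing to 0.096727.
Hence P(bowl B | data) = (0.031746) / (0.096727) = 0.3282.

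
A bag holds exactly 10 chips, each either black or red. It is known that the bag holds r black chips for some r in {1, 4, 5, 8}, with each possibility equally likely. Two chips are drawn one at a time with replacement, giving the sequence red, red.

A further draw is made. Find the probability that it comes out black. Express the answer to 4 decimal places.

0.2616

Under each hypothesis, the probability of the observed sequence is: P(data | r = 1) = (9/10)(9/10) = 81/100; P(data | r = 4) = (6/10)(6/10) = 9/25; P(data | r = 5) = (5/10)(5/10) = 1/4; P(data | r = 8) = (2/10)(2/10) = 1/25.
The prior-weighted likelihoods are 1/4 · 81/100 = 81/400, 1/4 · 9/25 = 9/100, 1/4 · 1/4 = 1/16, 1/4 · 1/25 = 1/100; summing to 73/200.
Dividing through by the total gives posterior P(r = 1 | data) = 81/146, P(r = 4 | data) = 18/73, P(r = 5 | data) = 25/146, P(r = 8 | data) = 2/73.
Averaging over the posterior, P(black next | data) = (1/10)(81/146) + (2/5)(18/73) + (1/2)(25/146) + (4/5)(2/73) = 191/730.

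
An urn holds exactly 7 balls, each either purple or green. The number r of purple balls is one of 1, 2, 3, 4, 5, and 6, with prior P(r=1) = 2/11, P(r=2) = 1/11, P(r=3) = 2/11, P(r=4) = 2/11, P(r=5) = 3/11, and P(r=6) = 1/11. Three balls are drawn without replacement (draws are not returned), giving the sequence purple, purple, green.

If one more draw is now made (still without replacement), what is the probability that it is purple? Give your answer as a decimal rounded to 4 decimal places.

0.6000

The likelihood of the observed sequence under each hypothesis: P(data | r = 1) = (1/7)(0/6) = 0; P(data | r = 2) = (2/7)(1/6)(5/5) = 1/21; P(data | r = 3) = (3/7)(2/6)(4/5) = 4/35; P(data | r = 4) = (4/7)(3/6)(3/5) = 6/35; P(data | r = 5) = (5/7)(4/6)(2/5) = 4/21; P(data | r = 6) = (6/7)(5/6)(1/5) = 1/7.
The prior-weighted likelihoods are 2/11 · 0 = 0, 1/11 · 1/21 = 1/231, 2/11 · 4/35 = 8/385, 2/11 · 6/35 = 12/385, 3/11 · 4/21 = 4/77, 1/11 · 1/7 = 1/77; with total 4/33.
The posterior is then P(r = 1 | data) = 0, P(r = 2 | data) = 1/28, P(r = 3 | data) = 6/35, P(r = 4 | data) = 9/35, P(r = 5 | data) = 3/7, P(r = 6 | data) = 3/28.
Averaging over the posterior, P(purple next | data) = (0)(1/28) + (1/4)(6/35) + (1/2)(9/35) + (3/4)(3/7) + (1)(3/28) = 3/5.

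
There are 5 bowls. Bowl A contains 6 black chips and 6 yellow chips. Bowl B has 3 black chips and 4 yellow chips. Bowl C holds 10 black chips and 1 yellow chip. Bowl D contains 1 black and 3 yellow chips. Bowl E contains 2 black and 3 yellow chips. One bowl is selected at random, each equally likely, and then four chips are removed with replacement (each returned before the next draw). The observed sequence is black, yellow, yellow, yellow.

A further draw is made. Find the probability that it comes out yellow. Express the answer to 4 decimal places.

Compute the likelihood of the observed sequence for each case: P(data | bowl A) = (6/12)(6/12)(6/12)(6/12) = 0.0625; P(data | bowl B) = (3/7)(4/7)(4/7)(4/7) = 0.079967; P(data | bowl C) = (10/11)(1/11)(1/11)(1/11) = 0.00068301; P(data | bowl D) = (1/4)(3/4)(3/4)(3/4) = 0.10547; P(data | bowl E) = (2/5)(3/5)(3/5)(3/5) = 0.0864.
The prior-weighted likelihoods are 1/5 · 0.0625 = 0.0125, 1/5 · 0.079967 = 0.015993, 1/5 · 0.00068301 = 0.0001366, 1/5 · 0.10547 = 0.021094, 1/5 · 0.0864 = 0.01728; summing to 0.067004.
The posterior is then P(bowl A | data) = 0.18656, P(bowl B | data) = 0.23869, P(bowl C | data) = 0.0020387, P(bowl D | data) = 0.31481, P(bowl E | data) = 0.2579.
So P(yellow next | data) = Σ P(yellow next | H) P(H | data) = (1/2)(0.18656) + (4/7)(0.23869) + (1/11)(0.0020387) + (3/4)(0.31481) + (3/5)(0.2579) = 0.62071.

0.6207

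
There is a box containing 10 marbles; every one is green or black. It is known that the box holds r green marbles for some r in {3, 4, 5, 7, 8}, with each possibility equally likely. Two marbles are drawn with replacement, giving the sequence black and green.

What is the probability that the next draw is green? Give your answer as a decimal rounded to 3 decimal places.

The likelihood of the observed sequence under each hypothesis: P(data | r = 3) = (7/10)(3/10) = 21/100; P(data | r = 4) = (6/10)(4/10) = 6/25; P(data | r = 5) = (5/10)(5/10) = 1/4; P(data | r = 7) = (3/10)(7/10) = 21/100; P(data | r = 8) = (2/10)(8/10) = 4/25.
Multiplying each by its prior: 1/5 · 21/100 = 21/500, 1/5 · 6/25 = 6/125, 1/5 · 1/4 = 1/20, 1/5 · 21/100 = 21/500, 1/5 · 4/25 = 4/125; with total 107/500.
Normalising, the posterior is P(r = 3 | data) = 0.19626, P(r = 4 | data) = 0.2243, P(r = 5 | data) = 0.23364, P(r = 7 | data) = 0.19626, P(r = 8 | data) = 0.14953.
Averaging over the posterior, P(green next | data) = (3/10)(0.19626) + (2/5)(0.2243) + (1/2)(0.23364) + (7/10)(0.19626) + (4/5)(0.14953) = 0.52243.

0.522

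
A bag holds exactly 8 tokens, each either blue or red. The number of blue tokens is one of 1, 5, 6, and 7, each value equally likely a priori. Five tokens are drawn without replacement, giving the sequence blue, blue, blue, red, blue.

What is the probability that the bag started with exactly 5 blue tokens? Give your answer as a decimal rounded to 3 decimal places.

0.188

Compute the likelihood of the observed sequence for each case: P(data | r = 1) = (1/8)(0/7) = 0; P(data | r = 5) = (5/8)(4/7)(3/6)(3/5)(2/4) = 3/56; P(data | r = 6) = (6/8)(5/7)(4/6)(2/5)(3/4) = 3/28; P(data | r = 7) = (7/8)(6/7)(5/6)(1/5)(4/4) = 1/8.
The prior-weighted likelihoods are 1/4 · 0 = 0, 1/4 · 3/56 = 3/224, 1/4 · 3/28 = 3/112, 1/4 · 1/8 = 1/32; these sum to 1/14.
Hence P(r = 5 | data) = (3/224) / (1/14) = 3/16.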